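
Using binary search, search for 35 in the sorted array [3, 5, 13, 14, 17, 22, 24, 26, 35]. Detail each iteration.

Binary search for 35 in [3, 5, 13, 14, 17, 22, 24, 26, 35]:

lo=0, hi=8, mid=4, arr[mid]=17 -> 17 < 35, search right half
lo=5, hi=8, mid=6, arr[mid]=24 -> 24 < 35, search right half
lo=7, hi=8, mid=7, arr[mid]=26 -> 26 < 35, search right half
lo=8, hi=8, mid=8, arr[mid]=35 -> Found target at index 8!

Binary search finds 35 at index 8 after 4 comparisons. The search repeatedly halves the search space by comparing with the middle element.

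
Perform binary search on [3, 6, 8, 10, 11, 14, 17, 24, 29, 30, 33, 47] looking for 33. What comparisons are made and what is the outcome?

Binary search for 33 in [3, 6, 8, 10, 11, 14, 17, 24, 29, 30, 33, 47]:

lo=0, hi=11, mid=5, arr[mid]=14 -> 14 < 33, search right half
lo=6, hi=11, mid=8, arr[mid]=29 -> 29 < 33, search right half
lo=9, hi=11, mid=10, arr[mid]=33 -> Found target at index 10!

Binary search finds 33 at index 10 after 3 comparisons. The search repeatedly halves the search space by comparing with the middle element.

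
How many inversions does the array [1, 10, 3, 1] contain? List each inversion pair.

Finding inversions in [1, 10, 3, 1]:

(1, 2): arr[1]=10 > arr[2]=3
(1, 3): arr[1]=10 > arr[3]=1
(2, 3): arr[2]=3 > arr[3]=1

Total inversions: 3

The array has 3 inversion(s): (1,2), (1,3), (2,3). Each pair (i,j) satisfies i < j and arr[i] > arr[j].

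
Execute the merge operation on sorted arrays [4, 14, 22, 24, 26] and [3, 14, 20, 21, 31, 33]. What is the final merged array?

Merging process:

Compare 4 vs 3: take 3 from right. Merged: [3]
Compare 4 vs 14: take 4 from left. Merged: [3, 4]
Compare 14 vs 14: take 14 from left. Merged: [3, 4, 14]
Compare 22 vs 14: take 14 from right. Merged: [3, 4, 14, 14]
Compare 22 vs 20: take 20 from right. Merged: [3, 4, 14, 14, 20]
Compare 22 vs 21: take 21 from right. Merged: [3, 4, 14, 14, 20, 21]
Compare 22 vs 31: take 22 from left. Merged: [3, 4, 14, 14, 20, 21, 22]
Compare 24 vs 31: take 24 from left. Merged: [3, 4, 14, 14, 20, 21, 22, 24]
Compare 26 vs 31: take 26 from left. Merged: [3, 4, 14, 14, 20, 21, 22, 24, 26]
Append remaining from right: [31, 33]. Merged: [3, 4, 14, 14, 20, 21, 22, 24, 26, 31, 33]

Final merged array: [3, 4, 14, 14, 20, 21, 22, 24, 26, 31, 33]
Total comparisons: 9

The merged array is [3, 4, 14, 14, 20, 21, 22, 24, 26, 31, 33], requiring 9 comparisons. The merge step runs in O(n) time where n is the total number of elements.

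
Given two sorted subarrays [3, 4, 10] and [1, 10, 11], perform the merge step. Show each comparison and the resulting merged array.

Merging process:

Compare 3 vs 1: take 1 from right. Merged: [1]
Compare 3 vs 10: take 3 from left. Merged: [1, 3]
Compare 4 vs 10: take 4 from left. Merged: [1, 3, 4]
Compare 10 vs 10: take 10 from left. Merged: [1, 3, 4, 10]
Append remaining from right: [10, 11]. Merged: [1, 3, 4, 10, 10, 11]

Final merged array: [1, 3, 4, 10, 10, 11]
Total comparisons: 4

The merged array is [1, 3, 4, 10, 10, 11], requiring 4 comparisons. The merge step runs in O(n) time where n is the total number of elements.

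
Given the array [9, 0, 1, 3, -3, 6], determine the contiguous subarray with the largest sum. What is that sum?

Using Kadane's algorithm on [9, 0, 1, 3, -3, 6]:

Scanning through the array:
Position 1 (value 0): max_ending_here = 9, max_so_far = 9
Position 2 (value 1): max_ending_here = 10, max_so_far = 10
Position 3 (value 3): max_ending_here = 13, max_so_far = 13
Position 4 (value -3): max_ending_here = 10, max_so_far = 13
Position 5 (value 6): max_ending_here = 16, max_so_far = 16

Maximum subarray: [9, 0, 1, 3, -3, 6]
Maximum sum: 16

The maximum subarray is [9, 0, 1, 3, -3, 6] with sum 16. This subarray runs from index 0 to index 5.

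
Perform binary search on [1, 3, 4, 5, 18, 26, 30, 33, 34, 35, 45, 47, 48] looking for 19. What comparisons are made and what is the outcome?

Binary search for 19 in [1, 3, 4, 5, 18, 26, 30, 33, 34, 35, 45, 47, 48]:

lo=0, hi=12, mid=6, arr[mid]=30 -> 30 > 19, search left half
lo=0, hi=5, mid=2, arr[mid]=4 -> 4 < 19, search right half
lo=3, hi=5, mid=4, arr[mid]=18 -> 18 < 19, search right half
lo=5, hi=5, mid=5, arr[mid]=26 -> 26 > 19, search left half
lo=5 > hi=4, target 19 not found

Binary search determines that 19 is not in the array after 4 comparisons. The search space was exhausted without finding the target.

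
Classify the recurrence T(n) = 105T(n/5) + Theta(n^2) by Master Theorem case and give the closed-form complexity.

Master Theorem for T(n) = 105T(n/5) + O(n^2):

a = 105, b = 5, c = 2
log_b(a) = log_5(105) = 2.8917

Case 1: c = 2 < log_5(105) = 2.8917
T(n) = O(n^(log_5 105))

For T(n) = 105T(n/5) + O(n^2): log_5(105) = 2.8917. This is Case 1 of the Master Theorem (c < log_b(a), work dominated by leaves), giving O(n^(log_5 105)).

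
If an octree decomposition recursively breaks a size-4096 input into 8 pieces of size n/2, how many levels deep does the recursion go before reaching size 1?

For divide and conquer with division factor 2:

Problem sizes at each level:
Level 0: 4096
Level 1: 2048
Level 2: 1024
Level 3: 512
Level 4: 256
Level 5: 128
Level 6: 64
Level 7: 32
Level 8: 16
Level 9: 8
Level 10: 4
Level 11: 2
Level 12: 1

The root is level 0 and the size-1 base case is level 12 (the tree spans levels 0 through 12, i.e. 13 levels counting the root), so the depth is the number of divisions: log_2(4096) = 12

The recursion tree depth is log_2(4096) = 12. At each level, the problem size is divided by 2, so it takes 12 divisions to reduce to a base case of size 1. The algorithm makes 8 recursive calls at each level.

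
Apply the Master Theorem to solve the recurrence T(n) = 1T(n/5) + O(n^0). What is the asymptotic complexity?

Master Theorem for T(n) = 1T(n/5) + O(n^0):

a = 1, b = 5, c = 0
log_b(a) = log_5(1) = 0.0000

Case 2: c = 0 = log_5(1) = 0.0000
T(n) = O(n^0 log n) = O(log n)

For T(n) = 1T(n/5) + O(n^0): log_5(1) = 0.0000. This is Case 2 of the Master Theorem (c = log_b(a), equal work at all levels), giving O(log n).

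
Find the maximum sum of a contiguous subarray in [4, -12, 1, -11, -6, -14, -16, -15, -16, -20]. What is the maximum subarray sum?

Using Kadane's algorithm on [4, -12, 1, -11, -6, -14, -16, -15, -16, -20]:

Scanning through the array:
Position 1 (value -12): max_ending_here = -8, max_so_far = 4
Position 2 (value 1): max_ending_here = 1, max_so_far = 4
Position 3 (value -11): max_ending_here = -10, max_so_far = 4
Position 4 (value -6): max_ending_here = -6, max_so_far = 4
Position 5 (value -14): max_ending_here = -14, max_so_far = 4
Position 6 (value -16): max_ending_here = -16, max_so_far = 4
Position 7 (value -15): max_ending_here = -15, max_so_far = 4
Position 8 (value -16): max_ending_here = -16, max_so_far = 4
Position 9 (value -20): max_ending_here = -20, max_so_far = 4

Maximum subarray: [4]
Maximum sum: 4

The maximum subarray is [4] with sum 4. This subarray runs from index 0 to index 0.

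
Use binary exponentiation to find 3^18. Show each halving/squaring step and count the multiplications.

Computing 3^18 by squaring (build up from 3^1; each line after the first costs one multiplication):

3^1 = 3
3^2 = (3^1)^2 = 3^2 = 9
3^4 = (3^2)^2 = 9^2 = 81
3^8 = (3^4)^2 = 81^2 = 6561
3^9 = 3 * 3^8 = 3 * 6561 = 19683
3^18 = (3^9)^2 = 19683^2 = 387420489

Result: 387420489
Multiplications needed: 5 (5 lines after 3^1)

3^18 = 387420489. Using exponentiation by squaring, this requires 5 multiplications. The key idea: if the exponent is even, square the half-power; if odd, multiply by the base once.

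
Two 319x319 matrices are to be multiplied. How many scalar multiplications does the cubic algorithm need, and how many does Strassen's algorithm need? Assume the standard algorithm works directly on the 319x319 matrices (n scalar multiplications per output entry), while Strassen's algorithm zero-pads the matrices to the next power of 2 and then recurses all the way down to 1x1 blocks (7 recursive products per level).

Matrix multiplication for 319x319 matrices:

Strassen's algorithm requires power-of-2 dimensions. Pad 319x319 to 512x512 (next power of 2).

Standard algorithm: 319^3 = 32461759 multiplications
Strassen's algorithm: 7^(log2(512)) = 7^9 = 40353607 multiplications
Difference: 32461759 - 40353607 = -7891848 (Strassen uses MORE here due to padding overhead — for small or just-over-power-of-2 n, padding can outweigh the per-level savings)

Standard: 32461759 multiplications (319^3). Strassen: 40353607 multiplications (7^9, after padding to 512x512). Strassen reduces 8 recursive multiplications to 7 at each level.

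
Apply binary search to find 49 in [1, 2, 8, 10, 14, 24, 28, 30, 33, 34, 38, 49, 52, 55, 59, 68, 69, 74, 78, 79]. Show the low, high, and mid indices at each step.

Binary search for 49 in [1, 2, 8, 10, 14, 24, 28, 30, 33, 34, 38, 49, 52, 55, 59, 68, 69, 74, 78, 79]:

lo=0, hi=19, mid=9, arr[mid]=34 -> 34 < 49, search right half
lo=10, hi=19, mid=14, arr[mid]=59 -> 59 > 49, search left half
lo=10, hi=13, mid=11, arr[mid]=49 -> Found target at index 11!

Binary search finds 49 at index 11 after 3 comparisons. The search repeatedly halves the search space by comparing with the middle element.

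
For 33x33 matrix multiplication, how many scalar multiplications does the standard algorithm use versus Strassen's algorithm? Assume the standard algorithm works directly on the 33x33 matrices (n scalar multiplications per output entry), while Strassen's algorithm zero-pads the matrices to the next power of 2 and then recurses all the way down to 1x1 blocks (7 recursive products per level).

Matrix multiplication for 33x33 matrices:

Strassen's algorithm requires power-of-2 dimensions. Pad 33x33 to 64x64 (next power of 2).

Standard algorithm: 33^3 = 35937 multiplications
Strassen's algorithm: 7^(log2(64)) = 7^6 = 117649 multiplications
Difference: 35937 - 117649 = -81712 (Strassen uses MORE here due to padding overhead — for small or just-over-power-of-2 n, padding can outweigh the per-level savings)

Standard: 35937 multiplications (33^3). Strassen: 117649 multiplications (7^6, after padding to 64x64). Strassen reduces 8 recursive multiplications to 7 at each level.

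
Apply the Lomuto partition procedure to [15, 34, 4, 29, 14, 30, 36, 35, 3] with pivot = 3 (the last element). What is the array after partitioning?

Lomuto partition with pivot = 3:

Initial array: [15, 34, 4, 29, 14, 30, 36, 35, 3]

arr[0]=15 > 3: no swap
arr[1]=34 > 3: no swap
arr[2]=4 > 3: no swap
arr[3]=29 > 3: no swap
arr[4]=14 > 3: no swap
arr[5]=30 > 3: no swap
arr[6]=36 > 3: no swap
arr[7]=35 > 3: no swap

Place pivot at position 0: [3, 34, 4, 29, 14, 30, 36, 35, 15]
Pivot position: 0

After partitioning with pivot 3, the array becomes [3, 34, 4, 29, 14, 30, 36, 35, 15]. The pivot is placed at index 0. All elements to the left of the pivot are <= 3, and all elements to the right are > 3.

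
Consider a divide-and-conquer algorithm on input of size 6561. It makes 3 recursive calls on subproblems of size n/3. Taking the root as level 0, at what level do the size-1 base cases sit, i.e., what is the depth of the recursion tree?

For divide and conquer with division factor 3:

Problem sizes at each level:
Level 0: 6561
Level 1: 2187
Level 2: 729
Level 3: 243
Level 4: 81
Level 5: 27
Level 6: 9
Level 7: 3
Level 8: 1

The root is level 0 and the size-1 base case is level 8 (the tree spans levels 0 through 8, i.e. 9 levels counting the root), so the depth is the number of divisions: log_3(6561) = 8

The recursion tree depth is log_3(6561) = 8. At each level, the problem size is divided by 3, so it takes 8 divisions to reduce to a base case of size 1. The algorithm makes 3 recursive calls at each level.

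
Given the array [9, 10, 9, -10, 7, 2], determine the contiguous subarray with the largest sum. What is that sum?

Using Kadane's algorithm on [9, 10, 9, -10, 7, 2]:

Scanning through the array:
Position 1 (value 10): max_ending_here = 19, max_so_far = 19
Position 2 (value 9): max_ending_here = 28, max_so_far = 28
Position 3 (value -10): max_ending_here = 18, max_so_far = 28
Position 4 (value 7): max_ending_here = 25, max_so_far = 28
Position 5 (value 2): max_ending_here = 27, max_so_far = 28

Maximum subarray: [9, 10, 9]
Maximum sum: 28

The maximum subarray is [9, 10, 9] with sum 28. This subarray runs from index 0 to index 2.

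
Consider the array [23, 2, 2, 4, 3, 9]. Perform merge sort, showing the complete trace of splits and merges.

Merge sort trace:

Split: [23, 2, 2, 4, 3, 9] -> [23, 2, 2] and [4, 3, 9]
  Split: [23, 2, 2] -> [23] and [2, 2]
    Split: [2, 2] -> [2] and [2]
    Merge: [2] + [2] -> [2, 2]
  Merge: [23] + [2, 2] -> [2, 2, 23]
  Split: [4, 3, 9] -> [4] and [3, 9]
    Split: [3, 9] -> [3] and [9]
    Merge: [3] + [9] -> [3, 9]
  Merge: [4] + [3, 9] -> [3, 4, 9]
Merge: [2, 2, 23] + [3, 4, 9] -> [2, 2, 3, 4, 9, 23]

Final sorted array: [2, 2, 3, 4, 9, 23]

The merge sort proceeds by recursively splitting the array and merging sorted halves.
After all merges, the sorted array is [2, 2, 3, 4, 9, 23].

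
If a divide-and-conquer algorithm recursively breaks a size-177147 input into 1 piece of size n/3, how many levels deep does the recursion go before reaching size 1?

For divide and conquer with division factor 3:

Problem sizes at each level:
Level 0: 177147
Level 1: 59049
Level 2: 19683
Level 3: 6561
Level 4: 2187
Level 5: 729
Level 6: 243
Level 7: 81
Level 8: 27
Level 9: 9
Level 10: 3
Level 11: 1

The root is level 0 and the size-1 base case is level 11 (the tree spans levels 0 through 11, i.e. 12 levels counting the root), so the depth is the number of divisions: log_3(177147) = 11

The recursion tree depth is log_3(177147) = 11. At each level, the problem size is divided by 3, so it takes 11 divisions to reduce to a base case of size 1. The algorithm makes 1 recursive call at each level.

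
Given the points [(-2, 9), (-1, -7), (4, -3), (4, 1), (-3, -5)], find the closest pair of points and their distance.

Computing all pairwise distances among 5 points:

d((-2, 9), (-1, -7)) = 16.0312
d((-2, 9), (4, -3)) = 13.4164
d((-2, 9), (4, 1)) = 10.0
d((-2, 9), (-3, -5)) = 14.0357
d((-1, -7), (4, -3)) = 6.4031
d((-1, -7), (4, 1)) = 9.434
d((-1, -7), (-3, -5)) = 2.8284 <-- minimum
d((4, -3), (4, 1)) = 4.0
d((4, -3), (-3, -5)) = 7.2801
d((4, 1), (-3, -5)) = 9.2195

Closest pair: (-1, -7) and (-3, -5) with distance 2.8284

The closest pair is (-1, -7) and (-3, -5) with Euclidean distance 2.8284. For 5 points, brute-force pairwise comparison is shown above. For large n, the divide-and-conquer algorithm (sort by x, recurse on halves, check the dividing strip) achieves O(n log n).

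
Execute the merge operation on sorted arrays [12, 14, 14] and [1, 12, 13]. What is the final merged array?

Merging process:

Compare 12 vs 1: take 1 from right. Merged: [1]
Compare 12 vs 12: take 12 from left. Merged: [1, 12]
Compare 14 vs 12: take 12 from right. Merged: [1, 12, 12]
Compare 14 vs 13: take 13 from right. Merged: [1, 12, 12, 13]
Append remaining from left: [14, 14]. Merged: [1, 12, 12, 13, 14, 14]

Final merged array: [1, 12, 12, 13, 14, 14]
Total comparisons: 4

The merged array is [1, 12, 12, 13, 14, 14], requiring 4 comparisons. The merge step runs in O(n) time where n is the total number of elements.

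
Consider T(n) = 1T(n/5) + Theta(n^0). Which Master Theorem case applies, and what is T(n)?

Master Theorem for T(n) = 1T(n/5) + O(n^0):

a = 1, b = 5, c = 0
log_b(a) = log_5(1) = 0.0000

Case 2: c = 0 = log_5(1) = 0.0000
T(n) = O(n^0 log n) = O(log n)

For T(n) = 1T(n/5) + O(n^0): log_5(1) = 0.0000. This is Case 2 of the Master Theorem (c = log_b(a), equal work at all levels), giving O(log n).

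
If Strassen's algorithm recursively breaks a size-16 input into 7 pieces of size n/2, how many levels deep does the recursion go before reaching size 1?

For divide and conquer with division factor 2:

Problem sizes at each level:
Level 0: 16
Level 1: 8
Level 2: 4
Level 3: 2
Level 4: 1

The root is level 0 and the size-1 base case is level 4 (the tree spans levels 0 through 4, i.e. 5 levels counting the root), so the depth is the number of divisions: log_2(16) = 4

The recursion tree depth is log_2(16) = 4. At each level, the problem size is divided by 2, so it takes 4 divisions to reduce to a base case of size 1. The algorithm makes 7 recursive calls at each level.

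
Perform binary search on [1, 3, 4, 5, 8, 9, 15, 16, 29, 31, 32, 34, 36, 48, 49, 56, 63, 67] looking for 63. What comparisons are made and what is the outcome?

Binary search for 63 in [1, 3, 4, 5, 8, 9, 15, 16, 29, 31, 32, 34, 36, 48, 49, 56, 63, 67]:

lo=0, hi=17, mid=8, arr[mid]=29 -> 29 < 63, search right half
lo=9, hi=17, mid=13, arr[mid]=48 -> 48 < 63, search right half
lo=14, hi=17, mid=15, arr[mid]=56 -> 56 < 63, search right half
lo=16, hi=17, mid=16, arr[mid]=63 -> Found target at index 16!

Binary search finds 63 at index 16 after 4 comparisons. The search repeatedly halves the search space by comparing with the middle element.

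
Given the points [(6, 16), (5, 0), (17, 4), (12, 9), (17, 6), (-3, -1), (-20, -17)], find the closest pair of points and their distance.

Computing all pairwise distances among 7 points:

d((6, 16), (5, 0)) = 16.0312
d((6, 16), (17, 4)) = 16.2788
d((6, 16), (12, 9)) = 9.2195
d((6, 16), (17, 6)) = 14.8661
d((6, 16), (-3, -1)) = 19.2354
d((6, 16), (-20, -17)) = 42.0119
d((5, 0), (17, 4)) = 12.6491
d((5, 0), (12, 9)) = 11.4018
d((5, 0), (17, 6)) = 13.4164
d((5, 0), (-3, -1)) = 8.0623
d((5, 0), (-20, -17)) = 30.2324
d((17, 4), (12, 9)) = 7.0711
d((17, 4), (17, 6)) = 2.0 <-- minimum
d((17, 4), (-3, -1)) = 20.6155
d((17, 4), (-20, -17)) = 42.5441
d((12, 9), (17, 6)) = 5.831
d((12, 9), (-3, -1)) = 18.0278
d((12, 9), (-20, -17)) = 41.2311
d((17, 6), (-3, -1)) = 21.1896
d((17, 6), (-20, -17)) = 43.566
d((-3, -1), (-20, -17)) = 23.3452

Closest pair: (17, 4) and (17, 6) with distance 2.0

The closest pair is (17, 4) and (17, 6) with Euclidean distance 2.0. For 7 points, brute-force pairwise comparison is shown above. For large n, the divide-and-conquer algorithm (sort by x, recurse on halves, check the dividing strip) achieves O(n log n).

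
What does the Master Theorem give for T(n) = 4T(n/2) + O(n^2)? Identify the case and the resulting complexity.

Master Theorem for T(n) = 4T(n/2) + O(n^2):

a = 4, b = 2, c = 2
log_b(a) = log_2(4) = 2.0000

Case 2: c = 2 = log_2(4) = 2.0000
T(n) = O(n^2 log n) = O(n^2 log n)

For T(n) = 4T(n/2) + O(n^2): log_2(4) = 2.0000. This is Case 2 of the Master Theorem (c = log_b(a), equal work at all levels), giving O(n^2 log n).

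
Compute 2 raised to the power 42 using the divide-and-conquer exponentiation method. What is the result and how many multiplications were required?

Computing 2^42 by squaring (build up from 2^1; each line after the first costs one multiplication):

2^1 = 2
2^2 = (2^1)^2 = 2^2 = 4
2^4 = (2^2)^2 = 4^2 = 16
2^5 = 2 * 2^4 = 2 * 16 = 32
2^10 = (2^5)^2 = 32^2 = 1024
2^20 = (2^10)^2 = 1024^2 = 1048576
2^21 = 2 * 2^20 = 2 * 1048576 = 2097152
2^42 = (2^21)^2 = 2097152^2 = 4398046511104

Result: 4398046511104
Multiplications needed: 7 (7 lines after 2^1)

2^42 = 4398046511104. Using exponentiation by squaring, this requires 7 multiplications. The key idea: if the exponent is even, square the half-power; if odd, multiply by the base once.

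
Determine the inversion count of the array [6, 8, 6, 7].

Finding inversions in [6, 8, 6, 7]:

(1, 2): arr[1]=8 > arr[2]=6
(1, 3): arr[1]=8 > arr[3]=7

Total inversions: 2

The array has 2 inversion(s): (1,2), (1,3). Each pair (i,j) satisfies i < j and arr[i] > arr[j].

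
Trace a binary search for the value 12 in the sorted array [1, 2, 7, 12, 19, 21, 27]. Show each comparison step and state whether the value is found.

Binary search for 12 in [1, 2, 7, 12, 19, 21, 27]:

lo=0, hi=6, mid=3, arr[mid]=12 -> Found target at index 3!

Binary search finds 12 at index 3 after 1 comparisons. The search repeatedly halves the search space by comparing with the middle element.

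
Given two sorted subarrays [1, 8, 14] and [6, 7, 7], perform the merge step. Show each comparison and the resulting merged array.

Merging process:

Compare 1 vs 6: take 1 from left. Merged: [1]
Compare 8 vs 6: take 6 from right. Merged: [1, 6]
Compare 8 vs 7: take 7 from right. Merged: [1, 6, 7]
Compare 8 vs 7: take 7 from right. Merged: [1, 6, 7, 7]
Append remaining from left: [8, 14]. Merged: [1, 6, 7, 7, 8, 14]

Final merged array: [1, 6, 7, 7, 8, 14]
Total comparisons: 4

The merged array is [1, 6, 7, 7, 8, 14], requiring 4 comparisons. The merge step runs in O(n) time where n is the total number of elements.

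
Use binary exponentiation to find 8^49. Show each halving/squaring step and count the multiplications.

Computing 8^49 by squaring (build up from 8^1; each line after the first costs one multiplication):

8^1 = 8
8^2 = (8^1)^2 = 8^2 = 64
8^3 = 8 * 8^2 = 8 * 64 = 512
8^6 = (8^3)^2 = 512^2 = 262144
8^12 = (8^6)^2 = 262144^2 = 68719476736
8^24 = (8^12)^2 = 68719476736^2 = 4722366482869645213696
8^48 = (8^24)^2 = 4722366482869645213696^2 = 22300745198530623141535718272648361505980416
8^49 = 8 * 8^48 = 8 * 22300745198530623141535718272648361505980416 = 178405961588244985132285746181186892047843328

Result: 178405961588244985132285746181186892047843328
Multiplications needed: 7 (7 lines after 8^1)

8^49 = 178405961588244985132285746181186892047843328. Using exponentiation by squaring, this requires 7 multiplications. The key idea: if the exponent is even, square the half-power; if odd, multiply by the base once.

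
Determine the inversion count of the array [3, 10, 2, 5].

Finding inversions in [3, 10, 2, 5]:

(0, 2): arr[0]=3 > arr[2]=2
(1, 2): arr[1]=10 > arr[2]=2
(1, 3): arr[1]=10 > arr[3]=5

Total inversions: 3

The array has 3 inversion(s): (0,2), (1,2), (1,3). Each pair (i,j) satisfies i < j and arr[i] > arr[j].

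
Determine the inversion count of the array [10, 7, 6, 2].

Finding inversions in [10, 7, 6, 2]:

(0, 1): arr[0]=10 > arr[1]=7
(0, 2): arr[0]=10 > arr[2]=6
(0, 3): arr[0]=10 > arr[3]=2
(1, 2): arr[1]=7 > arr[2]=6
(1, 3): arr[1]=7 > arr[3]=2
(2, 3): arr[2]=6 > arr[3]=2

Total inversions: 6

The array has 6 inversion(s): (0,1), (0,2), (0,3), (1,2), (1,3), (2,3). Each pair (i,j) satisfies i < j and arr[i] > arr[j].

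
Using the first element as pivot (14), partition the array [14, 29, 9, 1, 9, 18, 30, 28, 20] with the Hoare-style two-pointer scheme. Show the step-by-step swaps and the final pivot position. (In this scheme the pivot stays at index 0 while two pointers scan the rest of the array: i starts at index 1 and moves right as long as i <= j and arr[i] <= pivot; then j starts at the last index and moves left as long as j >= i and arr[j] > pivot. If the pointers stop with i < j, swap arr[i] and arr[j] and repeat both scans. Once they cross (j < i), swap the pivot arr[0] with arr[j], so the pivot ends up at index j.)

Hoare-style two-pointer partition with pivot = 14:

Initial array: [14, 29, 9, 1, 9, 18, 30, 28, 20]

Pointers start at i = 1, j = 8.
i stops at index 1 (arr[1]=29 > 14), j stops at index 4 (arr[4]=9 <= 14): swap arr[1] and arr[4], array becomes [14, 9, 9, 1, 29, 18, 30, 28, 20]
i ends at 4, j ends at 3: the pointers have crossed (j < i), so scanning stops.

Swap pivot arr[0] with arr[3] to place pivot at position 3: [1, 9, 9, 14, 29, 18, 30, 28, 20]
Pivot position: 3

After partitioning with pivot 14, the array becomes [1, 9, 9, 14, 29, 18, 30, 28, 20]. The pivot is placed at index 3. All elements to the left of the pivot are <= 14, and all elements to the right are > 14.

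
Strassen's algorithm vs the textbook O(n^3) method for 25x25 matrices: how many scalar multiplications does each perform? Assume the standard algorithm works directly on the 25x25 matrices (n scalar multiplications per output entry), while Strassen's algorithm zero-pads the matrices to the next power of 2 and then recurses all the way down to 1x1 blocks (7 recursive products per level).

Matrix multiplication for 25x25 matrices:

Strassen's algorithm requires power-of-2 dimensions. Pad 25x25 to 32x32 (next power of 2).

Standard algorithm: 25^3 = 15625 multiplications
Strassen's algorithm: 7^(log2(32)) = 7^5 = 16807 multiplications
Difference: 15625 - 16807 = -1182 (Strassen uses MORE here due to padding overhead — for small or just-over-power-of-2 n, padding can outweigh the per-level savings)

Standard: 15625 multiplications (25^3). Strassen: 16807 multiplications (7^5, after padding to 32x32). Strassen reduces 8 recursive multiplications to 7 at each level.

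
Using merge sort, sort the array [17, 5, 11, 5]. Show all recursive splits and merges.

Merge sort trace:

Split: [17, 5, 11, 5] -> [17, 5] and [11, 5]
  Split: [17, 5] -> [17] and [5]
  Merge: [17] + [5] -> [5, 17]
  Split: [11, 5] -> [11] and [5]
  Merge: [11] + [5] -> [5, 11]
Merge: [5, 17] + [5, 11] -> [5, 5, 11, 17]

Final sorted array: [5, 5, 11, 17]

The merge sort proceeds by recursively splitting the array and merging sorted halves.
After all merges, the sorted array is [5, 5, 11, 17].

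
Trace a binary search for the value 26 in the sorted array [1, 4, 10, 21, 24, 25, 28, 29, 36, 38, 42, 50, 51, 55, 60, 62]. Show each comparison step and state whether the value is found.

Binary search for 26 in [1, 4, 10, 21, 24, 25, 28, 29, 36, 38, 42, 50, 51, 55, 60, 62]:

lo=0, hi=15, mid=7, arr[mid]=29 -> 29 > 26, search left half
lo=0, hi=6, mid=3, arr[mid]=21 -> 21 < 26, search right half
lo=4, hi=6, mid=5, arr[mid]=25 -> 25 < 26, search right half
lo=6, hi=6, mid=6, arr[mid]=28 -> 28 > 26, search left half
lo=6 > hi=5, target 26 not found

Binary search determines that 26 is not in the array after 4 comparisons. The search space was exhausted without finding the target.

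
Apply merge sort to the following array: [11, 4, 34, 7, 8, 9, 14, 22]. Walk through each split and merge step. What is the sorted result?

Merge sort trace:

Split: [11, 4, 34, 7, 8, 9, 14, 22] -> [11, 4, 34, 7] and [8, 9, 14, 22]
  Split: [11, 4, 34, 7] -> [11, 4] and [34, 7]
    Split: [11, 4] -> [11] and [4]
    Merge: [11] + [4] -> [4, 11]
    Split: [34, 7] -> [34] and [7]
    Merge: [34] + [7] -> [7, 34]
  Merge: [4, 11] + [7, 34] -> [4, 7, 11, 34]
  Split: [8, 9, 14, 22] -> [8, 9] and [14, 22]
    Split: [8, 9] -> [8] and [9]
    Merge: [8] + [9] -> [8, 9]
    Split: [14, 22] -> [14] and [22]
    Merge: [14] + [22] -> [14, 22]
  Merge: [8, 9] + [14, 22] -> [8, 9, 14, 22]
Merge: [4, 7, 11, 34] + [8, 9, 14, 22] -> [4, 7, 8, 9, 11, 14, 22, 34]

Final sorted array: [4, 7, 8, 9, 11, 14, 22, 34]

The merge sort proceeds by recursively splitting the array and merging sorted halves.
After all merges, the sorted array is [4, 7, 8, 9, 11, 14, 22, 34].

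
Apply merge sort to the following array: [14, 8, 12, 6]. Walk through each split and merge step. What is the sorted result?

Merge sort trace:

Split: [14, 8, 12, 6] -> [14, 8] and [12, 6]
  Split: [14, 8] -> [14] and [8]
  Merge: [14] + [8] -> [8, 14]
  Split: [12, 6] -> [12] and [6]
  Merge: [12] + [6] -> [6, 12]
Merge: [8, 14] + [6, 12] -> [6, 8, 12, 14]

Final sorted array: [6, 8, 12, 14]

The merge sort proceeds by recursively splitting the array and merging sorted halves.
After all merges, the sorted array is [6, 8, 12, 14].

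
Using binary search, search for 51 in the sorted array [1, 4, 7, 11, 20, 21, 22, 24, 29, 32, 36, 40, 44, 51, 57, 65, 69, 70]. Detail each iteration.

Binary search for 51 in [1, 4, 7, 11, 20, 21, 22, 24, 29, 32, 36, 40, 44, 51, 57, 65, 69, 70]:

lo=0, hi=17, mid=8, arr[mid]=29 -> 29 < 51, search right half
lo=9, hi=17, mid=13, arr[mid]=51 -> Found target at index 13!

Binary search finds 51 at index 13 after 2 comparisons. The search repeatedly halves the search space by comparing with the middle element.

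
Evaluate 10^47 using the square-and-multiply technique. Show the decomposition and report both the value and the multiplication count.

Computing 10^47 by squaring (build up from 10^1; each line after the first costs one multiplication):

10^1 = 10
10^2 = (10^1)^2 = 10^2 = 100
10^4 = (10^2)^2 = 100^2 = 10000
10^5 = 10 * 10^4 = 10 * 10000 = 100000
10^10 = (10^5)^2 = 100000^2 = 10000000000
10^11 = 10 * 10^10 = 10 * 10000000000 = 100000000000
10^22 = (10^11)^2 = 100000000000^2 = 10000000000000000000000
10^23 = 10 * 10^22 = 10 * 10000000000000000000000 = 100000000000000000000000
10^46 = (10^23)^2 = 100000000000000000000000^2 = 10000000000000000000000000000000000000000000000
10^47 = 10 * 10^46 = 10 * 10000000000000000000000000000000000000000000000 = 100000000000000000000000000000000000000000000000

Result: 100000000000000000000000000000000000000000000000
Multiplications needed: 9 (9 lines after 10^1)

10^47 = 100000000000000000000000000000000000000000000000. Using exponentiation by squaring, this requires 9 multiplications. The key idea: if the exponent is even, square the half-power; if odd, multiply by the base once.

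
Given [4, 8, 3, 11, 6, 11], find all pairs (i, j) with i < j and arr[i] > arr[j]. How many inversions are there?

Finding inversions in [4, 8, 3, 11, 6, 11]:

(0, 2): arr[0]=4 > arr[2]=3
(1, 2): arr[1]=8 > arr[2]=3
(1, 4): arr[1]=8 > arr[4]=6
(3, 4): arr[3]=11 > arr[4]=6

Total inversions: 4

The array has 4 inversion(s): (0,2), (1,2), (1,4), (3,4). Each pair (i,j) satisfies i < j and arr[i] > arr[j].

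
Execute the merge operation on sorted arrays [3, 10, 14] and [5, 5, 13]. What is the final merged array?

Merging process:

Compare 3 vs 5: take 3 from left. Merged: [3]
Compare 10 vs 5: take 5 from right. Merged: [3, 5]
Compare 10 vs 5: take 5 from right. Merged: [3, 5, 5]
Compare 10 vs 13: take 10 from left. Merged: [3, 5, 5, 10]
Compare 14 vs 13: take 13 from right. Merged: [3, 5, 5, 10, 13]
Append remaining from left: [14]. Merged: [3, 5, 5, 10, 13, 14]

Final merged array: [3, 5, 5, 10, 13, 14]
Total comparisons: 5

The merged array is [3, 5, 5, 10, 13, 14], requiring 5 comparisons. The merge step runs in O(n) time where n is the total number of elements.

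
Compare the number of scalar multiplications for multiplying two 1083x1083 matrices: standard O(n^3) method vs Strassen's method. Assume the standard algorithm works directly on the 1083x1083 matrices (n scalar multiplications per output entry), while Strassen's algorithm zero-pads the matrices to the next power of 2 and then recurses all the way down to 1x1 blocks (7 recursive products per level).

Matrix multiplication for 1083x1083 matrices:

Strassen's algorithm requires power-of-2 dimensions. Pad 1083x1083 to 2048x2048 (next power of 2).

Standard algorithm: 1083^3 = 1270238787 multiplications
Strassen's algorithm: 7^(log2(2048)) = 7^11 = 1977326743 multiplications
Difference: 1270238787 - 1977326743 = -707087956 (Strassen uses MORE here due to padding overhead — for small or just-over-power-of-2 n, padding can outweigh the per-level savings)

Standard: 1270238787 multiplications (1083^3). Strassen: 1977326743 multiplications (7^11, after padding to 2048x2048). Strassen reduces 8 recursive multiplications to 7 at each level.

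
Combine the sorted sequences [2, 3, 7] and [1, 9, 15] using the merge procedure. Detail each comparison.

Merging process:

Compare 2 vs 1: take 1 from right. Merged: [1]
Compare 2 vs 9: take 2 from left. Merged: [1, 2]
Compare 3 vs 9: take 3 from left. Merged: [1, 2, 3]
Compare 7 vs 9: take 7 from left. Merged: [1, 2, 3, 7]
Append remaining from right: [9, 15]. Merged: [1, 2, 3, 7, 9, 15]

Final merged array: [1, 2, 3, 7, 9, 15]
Total comparisons: 4

The merged array is [1, 2, 3, 7, 9, 15], requiring 4 comparisons. The merge step runs in O(n) time where n is the total number of elements.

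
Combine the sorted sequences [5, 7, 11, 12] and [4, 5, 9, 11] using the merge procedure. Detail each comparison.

Merging process:

Compare 5 vs 4: take 4 from right. Merged: [4]
Compare 5 vs 5: take 5 from left. Merged: [4, 5]
Compare 7 vs 5: take 5 from right. Merged: [4, 5, 5]
Compare 7 vs 9: take 7 from left. Merged: [4, 5, 5, 7]
Compare 11 vs 9: take 9 from right. Merged: [4, 5, 5, 7, 9]
Compare 11 vs 11: take 11 from left. Merged: [4, 5, 5, 7, 9, 11]
Compare 12 vs 11: take 11 from right. Merged: [4, 5, 5, 7, 9, 11, 11]
Append remaining from left: [12]. Merged: [4, 5, 5, 7, 9, 11, 11, 12]

Final merged array: [4, 5, 5, 7, 9, 11, 11, 12]
Total comparisons: 7

The merged array is [4, 5, 5, 7, 9, 11, 11, 12], requiring 7 comparisons. The merge step runs in O(n) time where n is the total number of elements.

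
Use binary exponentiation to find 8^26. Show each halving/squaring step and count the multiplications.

Computing 8^26 by squaring (build up from 8^1; each line after the first costs one multiplication):

8^1 = 8
8^2 = (8^1)^2 = 8^2 = 64
8^3 = 8 * 8^2 = 8 * 64 = 512
8^6 = (8^3)^2 = 512^2 = 262144
8^12 = (8^6)^2 = 262144^2 = 68719476736
8^13 = 8 * 8^12 = 8 * 68719476736 = 549755813888
8^26 = (8^13)^2 = 549755813888^2 = 302231454903657293676544

Result: 302231454903657293676544
Multiplications needed: 6 (6 lines after 8^1)

8^26 = 302231454903657293676544. Using exponentiation by squaring, this requires 6 multiplications. The key idea: if the exponent is even, square the half-power; if odd, multiply by the base once.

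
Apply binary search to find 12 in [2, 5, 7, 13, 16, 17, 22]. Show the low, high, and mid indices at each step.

Binary search for 12 in [2, 5, 7, 13, 16, 17, 22]:

lo=0, hi=6, mid=3, arr[mid]=13 -> 13 > 12, search left half
lo=0, hi=2, mid=1, arr[mid]=5 -> 5 < 12, search right half
lo=2, hi=2, mid=2, arr[mid]=7 -> 7 < 12, search right half
lo=3 > hi=2, target 12 not found

Binary search determines that 12 is not in the array after 3 comparisons. The search space was exhausted without finding the target.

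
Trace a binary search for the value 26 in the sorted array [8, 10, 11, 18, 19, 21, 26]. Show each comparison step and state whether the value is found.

Binary search for 26 in [8, 10, 11, 18, 19, 21, 26]:

lo=0, hi=6, mid=3, arr[mid]=18 -> 18 < 26, search right half
lo=4, hi=6, mid=5, arr[mid]=21 -> 21 < 26, search right half
lo=6, hi=6, mid=6, arr[mid]=26 -> Found target at index 6!

Binary search finds 26 at index 6 after 3 comparisons. The search repeatedly halves the search space by comparing with the middle element.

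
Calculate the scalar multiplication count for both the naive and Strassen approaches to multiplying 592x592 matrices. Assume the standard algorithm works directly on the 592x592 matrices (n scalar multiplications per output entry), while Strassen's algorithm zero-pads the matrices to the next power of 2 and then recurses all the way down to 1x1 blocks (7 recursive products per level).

Matrix multiplication for 592x592 matrices:

Strassen's algorithm requires power-of-2 dimensions. Pad 592x592 to 1024x1024 (next power of 2).

Standard algorithm: 592^3 = 207474688 multiplications
Strassen's algorithm: 7^(log2(1024)) = 7^10 = 282475249 multiplications
Difference: 207474688 - 282475249 = -75000561 (Strassen uses MORE here due to padding overhead — for small or just-over-power-of-2 n, padding can outweigh the per-level savings)

Standard: 207474688 multiplications (592^3). Strassen: 282475249 multiplications (7^10, after padding to 1024x1024). Strassen reduces 8 recursive multiplications to 7 at each level.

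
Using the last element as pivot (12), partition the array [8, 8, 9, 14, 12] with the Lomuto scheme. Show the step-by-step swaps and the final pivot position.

Lomuto partition with pivot = 12:

Initial array: [8, 8, 9, 14, 12]

arr[0]=8 <= 12: swap with position 0, array becomes [8, 8, 9, 14, 12]
arr[1]=8 <= 12: swap with position 1, array becomes [8, 8, 9, 14, 12]
arr[2]=9 <= 12: swap with position 2, array becomes [8, 8, 9, 14, 12]
arr[3]=14 > 12: no swap

Place pivot at position 3: [8, 8, 9, 12, 14]
Pivot position: 3

After partitioning with pivot 12, the array becomes [8, 8, 9, 12, 14]. The pivot is placed at index 3. All elements to the left of the pivot are <= 12, and all elements to the right are > 12.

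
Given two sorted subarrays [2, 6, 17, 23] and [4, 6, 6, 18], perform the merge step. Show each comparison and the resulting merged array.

Merging process:

Compare 2 vs 4: take 2 from left. Merged: [2]
Compare 6 vs 4: take 4 from right. Merged: [2, 4]
Compare 6 vs 6: take 6 from left. Merged: [2, 4, 6]
Compare 17 vs 6: take 6 from right. Merged: [2, 4, 6, 6]
Compare 17 vs 6: take 6 from right. Merged: [2, 4, 6, 6, 6]
Compare 17 vs 18: take 17 from left. Merged: [2, 4, 6, 6, 6, 17]
Compare 23 vs 18: take 18 from right. Merged: [2, 4, 6, 6, 6, 17, 18]
Append remaining from left: [23]. Merged: [2, 4, 6, 6, 6, 17, 18, 23]

Final merged array: [2, 4, 6, 6, 6, 17, 18, 23]
Total comparisons: 7

The merged array is [2, 4, 6, 6, 6, 17, 18, 23], requiring 7 comparisons. The merge step runs in O(n) time where n is the total number of elements.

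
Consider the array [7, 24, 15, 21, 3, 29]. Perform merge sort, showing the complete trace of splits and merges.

Merge sort trace:

Split: [7, 24, 15, 21, 3, 29] -> [7, 24, 15] and [21, 3, 29]
  Split: [7, 24, 15] -> [7] and [24, 15]
    Split: [24, 15] -> [24] and [15]
    Merge: [24] + [15] -> [15, 24]
  Merge: [7] + [15, 24] -> [7, 15, 24]
  Split: [21, 3, 29] -> [21] and [3, 29]
    Split: [3, 29] -> [3] and [29]
    Merge: [3] + [29] -> [3, 29]
  Merge: [21] + [3, 29] -> [3, 21, 29]
Merge: [7, 15, 24] + [3, 21, 29] -> [3, 7, 15, 21, 24, 29]

Final sorted array: [3, 7, 15, 21, 24, 29]

The merge sort proceeds by recursively splitting the array and merging sorted halves.
After all merges, the sorted array is [3, 7, 15, 21, 24, 29].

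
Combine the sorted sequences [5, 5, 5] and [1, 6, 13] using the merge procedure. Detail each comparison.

Merging process:

Compare 5 vs 1: take 1 from right. Merged: [1]
Compare 5 vs 6: take 5 from left. Merged: [1, 5]
Compare 5 vs 6: take 5 from left. Merged: [1, 5, 5]
Compare 5 vs 6: take 5 from left. Merged: [1, 5, 5, 5]
Append remaining from right: [6, 13]. Merged: [1, 5, 5, 5, 6, 13]

Final merged array: [1, 5, 5, 5, 6, 13]
Total comparisons: 4

The merged array is [1, 5, 5, 5, 6, 13], requiring 4 comparisons. The merge step runs in O(n) time where n is the total number of elements.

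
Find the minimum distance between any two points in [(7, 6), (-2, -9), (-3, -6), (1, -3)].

Computing all pairwise distances among 4 points:

d((7, 6), (-2, -9)) = 17.4929
d((7, 6), (-3, -6)) = 15.6205
d((7, 6), (1, -3)) = 10.8167
d((-2, -9), (-3, -6)) = 3.1623 <-- minimum
d((-2, -9), (1, -3)) = 6.7082
d((-3, -6), (1, -3)) = 5.0

Closest pair: (-2, -9) and (-3, -6) with distance 3.1623

The closest pair is (-2, -9) and (-3, -6) with Euclidean distance 3.1623. For 4 points, brute-force pairwise comparison is shown above. For large n, the divide-and-conquer algorithm (sort by x, recurse on halves, check the dividing strip) achieves O(n log n).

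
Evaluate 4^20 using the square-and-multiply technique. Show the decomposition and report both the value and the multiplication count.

Computing 4^20 by squaring (build up from 4^1; each line after the first costs one multiplication):

4^1 = 4
4^2 = (4^1)^2 = 4^2 = 16
4^4 = (4^2)^2 = 16^2 = 256
4^5 = 4 * 4^4 = 4 * 256 = 1024
4^10 = (4^5)^2 = 1024^2 = 1048576
4^20 = (4^10)^2 = 1048576^2 = 1099511627776

Result: 1099511627776
Multiplications needed: 5 (5 lines after 4^1)

4^20 = 1099511627776. Using exponentiation by squaring, this requires 5 multiplications. The key idea: if the exponent is even, square the half-power; if odd, multiply by the base once.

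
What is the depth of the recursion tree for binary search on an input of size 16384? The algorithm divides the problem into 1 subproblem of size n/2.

For divide and conquer with division factor 2:

Problem sizes at each level:
Level 0: 16384
Level 1: 8192
Level 2: 4096
Level 3: 2048
Level 4: 1024
Level 5: 512
Level 6: 256
Level 7: 128
Level 8: 64
Level 9: 32
Level 10: 16
Level 11: 8
Level 12: 4
Level 13: 2
Level 14: 1

The root is level 0 and the size-1 base case is level 14 (the tree spans levels 0 through 14, i.e. 15 levels counting the root), so the depth is the number of divisions: log_2(16384) = 14

The recursion tree depth is log_2(16384) = 14. At each level, the problem size is divided by 2, so it takes 14 divisions to reduce to a base case of size 1. The algorithm makes 1 recursive call at each level.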